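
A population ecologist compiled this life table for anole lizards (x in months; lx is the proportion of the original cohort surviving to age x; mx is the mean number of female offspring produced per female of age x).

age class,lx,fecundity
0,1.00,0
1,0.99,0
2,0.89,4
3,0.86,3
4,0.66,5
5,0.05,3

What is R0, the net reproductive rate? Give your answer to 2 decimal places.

9.59

lx·mx by age: 0, 0, 3.56, 2.58, 3.3, 0.15
R0 = Σ lx·mx = 9.59 → 9.59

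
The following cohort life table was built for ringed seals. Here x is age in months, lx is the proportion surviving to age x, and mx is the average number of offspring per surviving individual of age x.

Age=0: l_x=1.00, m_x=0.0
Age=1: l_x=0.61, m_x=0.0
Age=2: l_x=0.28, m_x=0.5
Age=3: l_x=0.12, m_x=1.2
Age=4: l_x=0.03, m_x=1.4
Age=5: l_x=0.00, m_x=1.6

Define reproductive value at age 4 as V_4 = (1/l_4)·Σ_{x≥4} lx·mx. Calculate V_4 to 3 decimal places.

1.400

lx·mx for x ≥ 4: 0.042, 0 → sum = 0.042
V_4 = 0.042 / l_4 = 0.042 / 0.03 = 1.4 → 1.400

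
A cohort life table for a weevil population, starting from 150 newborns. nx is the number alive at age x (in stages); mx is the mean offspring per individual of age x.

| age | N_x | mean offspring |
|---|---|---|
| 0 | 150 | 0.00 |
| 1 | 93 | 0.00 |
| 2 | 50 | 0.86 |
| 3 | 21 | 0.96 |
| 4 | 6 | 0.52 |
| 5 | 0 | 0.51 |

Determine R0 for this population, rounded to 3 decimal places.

lx = nx/n0 = nx/150: 1, 0.62, 0.33333…, 0.14, 0.04, 0
lx·mx by age: 0, 0, 0.286667…, 0.1344, 0.0208, 0
R0 = Σ lx·mx = 0.441867… → 0.442

0.442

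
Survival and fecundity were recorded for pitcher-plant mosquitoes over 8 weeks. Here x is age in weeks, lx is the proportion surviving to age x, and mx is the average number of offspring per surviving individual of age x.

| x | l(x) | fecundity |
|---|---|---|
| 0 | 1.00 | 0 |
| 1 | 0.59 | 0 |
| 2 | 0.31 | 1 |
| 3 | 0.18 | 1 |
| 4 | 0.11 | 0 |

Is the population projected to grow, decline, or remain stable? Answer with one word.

R0 = Σ lx·mx = 0 + 0 + 0.31 + 0.18 + 0 = 0.49
R0 < 1, so the population is declining.

declining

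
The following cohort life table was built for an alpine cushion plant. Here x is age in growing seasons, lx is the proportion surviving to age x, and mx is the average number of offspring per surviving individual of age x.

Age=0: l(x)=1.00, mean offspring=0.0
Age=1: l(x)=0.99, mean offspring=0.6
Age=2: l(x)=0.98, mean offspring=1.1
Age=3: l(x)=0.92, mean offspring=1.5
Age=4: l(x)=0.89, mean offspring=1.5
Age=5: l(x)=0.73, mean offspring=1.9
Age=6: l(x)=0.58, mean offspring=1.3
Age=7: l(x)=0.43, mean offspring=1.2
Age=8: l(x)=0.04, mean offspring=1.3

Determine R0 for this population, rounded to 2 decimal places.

lx·mx by age: 0, 0.594, 1.078, 1.38, 1.335, 1.387, 0.754, 0.516, 0.052
R0 = Σ lx·mx = 7.096 → 7.10

7.10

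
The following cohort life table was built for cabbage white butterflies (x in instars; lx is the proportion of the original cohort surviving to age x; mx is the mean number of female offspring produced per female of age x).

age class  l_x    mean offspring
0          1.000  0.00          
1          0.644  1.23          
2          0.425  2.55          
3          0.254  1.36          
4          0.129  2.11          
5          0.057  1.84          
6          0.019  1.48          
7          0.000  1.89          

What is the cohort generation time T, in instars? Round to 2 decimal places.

lx·mx: 0, 0.79212, 1.08375, 0.34544, 0.27219, 0.10488, 0.02812, 0 → R0 = 2.6265
x·lx·mx: 0, 0.79212, 2.1675, 1.03632, 1.08876, 0.5244, 0.16872, 0 → Σ = 5.77782
T = 5.77782 / 2.6265 = 2.199817… → 2.20

2.20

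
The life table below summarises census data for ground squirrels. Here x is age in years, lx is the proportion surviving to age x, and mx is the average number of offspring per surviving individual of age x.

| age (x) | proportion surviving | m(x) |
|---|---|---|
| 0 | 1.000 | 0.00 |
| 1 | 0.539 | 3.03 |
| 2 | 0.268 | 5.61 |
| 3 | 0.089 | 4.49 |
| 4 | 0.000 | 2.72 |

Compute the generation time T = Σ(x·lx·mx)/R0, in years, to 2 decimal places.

1.65

lx·mx: 0, 1.63317, 1.50348, 0.39961, 0 → R0 = 3.53626
x·lx·mx: 0, 1.63317, 3.00696, 1.19883, 0 → Σ = 5.83896
T = 5.83896 / 3.53626 = 1.651168… → 1.65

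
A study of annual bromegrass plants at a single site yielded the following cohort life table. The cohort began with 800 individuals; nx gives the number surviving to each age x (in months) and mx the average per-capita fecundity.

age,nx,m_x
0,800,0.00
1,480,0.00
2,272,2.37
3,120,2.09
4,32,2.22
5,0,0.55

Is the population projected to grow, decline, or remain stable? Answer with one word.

growing

lx = nx/n0 = nx/800: 1, 0.6, 0.34, 0.15, 0.04, 0
R0 = Σ lx·mx = 0 + 0 + 0.8058 + 0.3135 + 0.0888 + 0 = 1.2081
R0 > 1, so the population is growing.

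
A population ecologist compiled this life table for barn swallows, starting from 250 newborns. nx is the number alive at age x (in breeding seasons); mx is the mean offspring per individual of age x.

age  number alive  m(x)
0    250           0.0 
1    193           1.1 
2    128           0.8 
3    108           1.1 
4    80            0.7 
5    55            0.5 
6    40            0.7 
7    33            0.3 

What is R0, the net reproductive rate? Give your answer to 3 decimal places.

2.220

lx = nx/n0 = nx/250: 1, 0.772, 0.512, 0.432, 0.32, 0.22, 0.16, 0.132
lx·mx by age: 0, 0.8492, 0.4096, 0.4752, 0.224, 0.11, 0.112, 0.0396
R0 = Σ lx·mx = 2.2196 → 2.220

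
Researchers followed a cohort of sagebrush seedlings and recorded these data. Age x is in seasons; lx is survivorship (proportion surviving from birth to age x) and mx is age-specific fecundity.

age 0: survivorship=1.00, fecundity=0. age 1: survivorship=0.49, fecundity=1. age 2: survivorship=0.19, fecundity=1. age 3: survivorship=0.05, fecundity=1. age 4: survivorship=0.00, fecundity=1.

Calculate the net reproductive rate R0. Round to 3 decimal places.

lx·mx by age: 0, 0.49, 0.19, 0.05, 0
R0 = Σ lx·mx = 0.73 → 0.730

0.730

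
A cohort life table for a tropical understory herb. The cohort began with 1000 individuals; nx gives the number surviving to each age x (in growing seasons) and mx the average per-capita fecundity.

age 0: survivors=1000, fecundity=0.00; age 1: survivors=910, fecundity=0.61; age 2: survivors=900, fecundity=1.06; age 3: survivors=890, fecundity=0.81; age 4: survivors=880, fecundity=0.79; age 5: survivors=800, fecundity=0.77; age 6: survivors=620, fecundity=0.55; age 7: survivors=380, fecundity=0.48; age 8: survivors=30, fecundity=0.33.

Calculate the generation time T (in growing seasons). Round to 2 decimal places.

lx = nx/n0 = nx/1000: 1, 0.91, 0.9, 0.89, 0.88, 0.8, 0.62, 0.38, 0.03
lx·mx: 0, 0.5551, 0.954, 0.7209, 0.6952, 0.616, 0.341, 0.1824, 0.0099 → R0 = 4.0745
x·lx·mx: 0, 0.5551, 1.908, 2.1627, 2.7808, 3.08, 2.046, 1.2768, 0.0792 → Σ = 13.8886
T = 13.8886 / 4.0745 = 3.408664… → 3.41

3.41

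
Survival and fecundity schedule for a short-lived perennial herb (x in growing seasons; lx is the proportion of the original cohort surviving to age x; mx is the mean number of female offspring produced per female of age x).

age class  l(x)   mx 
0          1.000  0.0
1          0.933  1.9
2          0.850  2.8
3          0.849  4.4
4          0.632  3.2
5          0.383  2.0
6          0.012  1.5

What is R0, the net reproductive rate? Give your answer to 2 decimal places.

10.69

lx·mx by age: 0, 1.7727, 2.38, 3.7356, 2.0224, 0.766, 0.018
R0 = Σ lx·mx = 10.6947 → 10.69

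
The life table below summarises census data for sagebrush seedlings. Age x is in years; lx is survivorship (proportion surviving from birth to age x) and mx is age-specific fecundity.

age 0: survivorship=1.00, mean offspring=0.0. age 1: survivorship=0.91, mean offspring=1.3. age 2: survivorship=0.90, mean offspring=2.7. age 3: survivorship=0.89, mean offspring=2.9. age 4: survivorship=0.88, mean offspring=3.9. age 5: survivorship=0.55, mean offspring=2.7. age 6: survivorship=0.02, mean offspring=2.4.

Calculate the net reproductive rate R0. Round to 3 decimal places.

lx·mx by age: 0, 1.183, 2.43, 2.581, 3.432, 1.485, 0.048
R0 = Σ lx·mx = 11.159 → 11.159

11.159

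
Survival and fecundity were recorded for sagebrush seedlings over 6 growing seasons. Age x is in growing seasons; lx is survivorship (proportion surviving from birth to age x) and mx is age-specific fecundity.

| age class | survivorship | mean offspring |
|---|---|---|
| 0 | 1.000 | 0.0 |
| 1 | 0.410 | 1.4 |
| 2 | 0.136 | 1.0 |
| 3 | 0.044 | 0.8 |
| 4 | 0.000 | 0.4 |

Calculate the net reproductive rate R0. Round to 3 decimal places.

0.745

lx·mx by age: 0, 0.574, 0.136, 0.0352, 0
R0 = Σ lx·mx = 0.7452 → 0.745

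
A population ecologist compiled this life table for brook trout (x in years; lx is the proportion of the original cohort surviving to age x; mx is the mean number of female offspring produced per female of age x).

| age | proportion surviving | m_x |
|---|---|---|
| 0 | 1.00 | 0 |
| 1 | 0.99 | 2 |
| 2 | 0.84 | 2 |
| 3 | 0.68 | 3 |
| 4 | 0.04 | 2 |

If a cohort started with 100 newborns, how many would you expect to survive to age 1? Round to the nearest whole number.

Expected survivors = N0 · l_1 = 100 × 0.99 = 99 → 99

99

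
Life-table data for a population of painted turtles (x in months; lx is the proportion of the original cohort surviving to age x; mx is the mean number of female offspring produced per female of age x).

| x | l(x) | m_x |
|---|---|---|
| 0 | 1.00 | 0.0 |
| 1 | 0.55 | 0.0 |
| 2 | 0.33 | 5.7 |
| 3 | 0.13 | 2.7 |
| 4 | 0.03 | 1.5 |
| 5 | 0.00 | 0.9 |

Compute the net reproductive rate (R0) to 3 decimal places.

lx·mx by age: 0, 0, 1.881, 0.351, 0.045, 0
R0 = Σ lx·mx = 2.277 → 2.277

2.277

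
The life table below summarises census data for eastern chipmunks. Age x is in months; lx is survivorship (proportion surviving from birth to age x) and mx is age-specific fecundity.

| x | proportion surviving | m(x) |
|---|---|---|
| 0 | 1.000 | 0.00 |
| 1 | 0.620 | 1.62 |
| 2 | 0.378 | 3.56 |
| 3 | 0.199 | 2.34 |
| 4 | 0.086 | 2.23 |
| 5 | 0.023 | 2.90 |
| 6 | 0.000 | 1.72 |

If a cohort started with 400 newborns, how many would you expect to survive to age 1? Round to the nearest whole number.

Expected survivors = N0 · l_1 = 400 × 0.620 = 248 → 248

248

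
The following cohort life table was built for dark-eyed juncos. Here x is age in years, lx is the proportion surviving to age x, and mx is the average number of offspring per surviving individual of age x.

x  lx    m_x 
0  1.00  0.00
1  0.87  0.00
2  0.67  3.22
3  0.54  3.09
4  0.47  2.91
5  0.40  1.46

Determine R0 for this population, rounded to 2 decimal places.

lx·mx by age: 0, 0, 2.1574, 1.6686, 1.3677, 0.584
R0 = Σ lx·mx = 5.7777 → 5.78

5.78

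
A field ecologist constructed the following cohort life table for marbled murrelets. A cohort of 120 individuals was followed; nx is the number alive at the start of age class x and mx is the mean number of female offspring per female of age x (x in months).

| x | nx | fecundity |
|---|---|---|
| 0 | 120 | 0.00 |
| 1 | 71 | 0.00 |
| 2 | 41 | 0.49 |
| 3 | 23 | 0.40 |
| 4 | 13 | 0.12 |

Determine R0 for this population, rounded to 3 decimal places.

0.257

lx = nx/n0 = nx/120: 1, 0.59167…, 0.34167…, 0.19167…, 0.10833…
lx·mx by age: 0, 0, 0.167417…, 0.076667…, 0.013…
R0 = Σ lx·mx = 0.257083… → 0.257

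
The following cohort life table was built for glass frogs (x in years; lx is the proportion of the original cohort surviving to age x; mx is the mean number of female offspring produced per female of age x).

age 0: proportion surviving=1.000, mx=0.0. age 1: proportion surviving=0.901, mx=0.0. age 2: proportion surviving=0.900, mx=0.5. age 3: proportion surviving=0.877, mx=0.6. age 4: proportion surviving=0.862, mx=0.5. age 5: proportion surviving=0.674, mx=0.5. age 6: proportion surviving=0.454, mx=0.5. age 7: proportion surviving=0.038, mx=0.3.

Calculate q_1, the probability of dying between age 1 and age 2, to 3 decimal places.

q_1 = (l_1 − l_2) / l_1 = (0.901 − 0.9) / 0.901
     = 0.001 / 0.901 = 0.00111… → 0.001

0.001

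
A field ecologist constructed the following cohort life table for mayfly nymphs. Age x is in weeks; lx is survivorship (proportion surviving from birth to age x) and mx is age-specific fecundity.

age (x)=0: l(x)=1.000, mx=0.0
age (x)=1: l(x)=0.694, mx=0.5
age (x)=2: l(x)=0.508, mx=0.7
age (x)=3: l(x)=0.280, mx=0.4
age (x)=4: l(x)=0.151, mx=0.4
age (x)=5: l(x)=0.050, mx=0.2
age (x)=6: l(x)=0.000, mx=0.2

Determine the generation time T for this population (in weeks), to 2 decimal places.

lx·mx: 0, 0.347, 0.3556, 0.112, 0.0604, 0.01, 0 → R0 = 0.885
x·lx·mx: 0, 0.347, 0.7112, 0.336, 0.2416, 0.05, 0 → Σ = 1.6858
T = 1.6858 / 0.885 = 1.904859… → 1.90

1.90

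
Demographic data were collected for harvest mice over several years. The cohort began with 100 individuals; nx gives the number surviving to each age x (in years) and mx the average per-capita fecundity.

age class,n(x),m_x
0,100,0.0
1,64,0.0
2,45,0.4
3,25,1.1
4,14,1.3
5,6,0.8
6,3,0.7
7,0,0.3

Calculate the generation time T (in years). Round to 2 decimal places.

lx = nx/n0 = nx/100: 1, 0.64, 0.45, 0.25, 0.14, 0.06, 0.03, 0
lx·mx: 0, 0, 0.18, 0.275, 0.182, 0.048, 0.021, 0 → R0 = 0.706
x·lx·mx: 0, 0, 0.36, 0.825, 0.728, 0.24, 0.126, 0 → Σ = 2.279
T = 2.279 / 0.706 = 3.228045… → 3.23

3.23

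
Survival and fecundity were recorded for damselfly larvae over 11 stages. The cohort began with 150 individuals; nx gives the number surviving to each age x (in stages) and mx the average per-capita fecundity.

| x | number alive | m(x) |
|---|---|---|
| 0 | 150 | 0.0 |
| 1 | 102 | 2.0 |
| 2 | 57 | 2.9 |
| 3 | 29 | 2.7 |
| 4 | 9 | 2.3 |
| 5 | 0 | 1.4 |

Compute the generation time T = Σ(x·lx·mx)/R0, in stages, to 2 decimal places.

1.82

lx = nx/n0 = nx/150: 1, 0.68, 0.38, 0.19333…, 0.06, 0
lx·mx: 0, 1.36, 1.102, 0.522…, 0.138, 0 → R0 = 3.122…
x·lx·mx: 0, 1.36, 2.204, 1.566…, 0.552, 0 → Σ = 5.682…
T = 5.682… / 3.122… = 1.819987… → 1.82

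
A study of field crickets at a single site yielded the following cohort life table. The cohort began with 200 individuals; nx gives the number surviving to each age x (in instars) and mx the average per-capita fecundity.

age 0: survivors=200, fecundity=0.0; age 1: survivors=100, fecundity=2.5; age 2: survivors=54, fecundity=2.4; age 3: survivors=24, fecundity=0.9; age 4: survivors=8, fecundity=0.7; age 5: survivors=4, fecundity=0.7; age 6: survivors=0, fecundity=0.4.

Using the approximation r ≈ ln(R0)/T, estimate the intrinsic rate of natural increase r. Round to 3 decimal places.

lx = nx/n0 = nx/200: 1, 0.5, 0.27, 0.12, 0.04, 0.02, 0
R0 = Σ lx·mx = 0 + 1.25 + 0.648 + 0.108 + 0.028 + 0.014 + 0 = 2.048
Σ x·lx·mx = 3.052; T = 3.052/2.048 = 1.49023…
r ≈ ln(R0)/T = ln(2.048)/1.49023… = 0.48104… → 0.481

0.481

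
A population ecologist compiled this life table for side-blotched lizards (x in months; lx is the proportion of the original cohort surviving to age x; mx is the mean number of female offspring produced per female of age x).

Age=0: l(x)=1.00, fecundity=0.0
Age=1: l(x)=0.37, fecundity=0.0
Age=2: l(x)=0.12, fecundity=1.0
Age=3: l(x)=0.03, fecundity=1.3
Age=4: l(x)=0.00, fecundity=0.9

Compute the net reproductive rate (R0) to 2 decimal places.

0.16

lx·mx by age: 0, 0, 0.12, 0.039, 0
R0 = Σ lx·mx = 0.159 → 0.16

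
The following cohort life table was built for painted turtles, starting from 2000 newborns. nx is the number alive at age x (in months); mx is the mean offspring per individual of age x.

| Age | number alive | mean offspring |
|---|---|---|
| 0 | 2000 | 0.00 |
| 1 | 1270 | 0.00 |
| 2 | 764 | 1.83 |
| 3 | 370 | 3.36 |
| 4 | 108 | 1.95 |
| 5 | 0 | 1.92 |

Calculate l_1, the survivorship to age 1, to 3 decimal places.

l_1 = n_1/n_0 = 1270/2000 = 0.635 → 0.635

0.635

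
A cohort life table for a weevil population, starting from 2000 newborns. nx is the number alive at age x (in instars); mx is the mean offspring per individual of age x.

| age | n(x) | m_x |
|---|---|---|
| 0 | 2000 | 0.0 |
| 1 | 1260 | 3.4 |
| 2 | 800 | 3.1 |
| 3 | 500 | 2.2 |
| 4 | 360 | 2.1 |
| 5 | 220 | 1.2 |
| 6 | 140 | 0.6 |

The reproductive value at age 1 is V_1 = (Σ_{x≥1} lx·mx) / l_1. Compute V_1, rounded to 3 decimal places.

7.117

lx = nx/n0 = nx/2000: 1, 0.63, 0.4, 0.25, 0.18, 0.11, 0.07
lx·mx for x ≥ 1: 2.142, 1.24, 0.55, 0.378, 0.132, 0.042 → sum = 4.484
V_1 = 4.484 / l_1 = 4.484 / 0.63 = 7.11746… → 7.117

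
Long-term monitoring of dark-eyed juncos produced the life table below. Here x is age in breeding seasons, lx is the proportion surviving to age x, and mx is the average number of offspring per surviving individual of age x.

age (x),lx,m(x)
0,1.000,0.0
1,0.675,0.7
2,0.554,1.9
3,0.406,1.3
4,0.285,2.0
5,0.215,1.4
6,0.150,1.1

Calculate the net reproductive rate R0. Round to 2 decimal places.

lx·mx by age: 0, 0.4725, 1.0526, 0.5278, 0.57, 0.301, 0.165
R0 = Σ lx·mx = 3.0889 → 3.09

3.09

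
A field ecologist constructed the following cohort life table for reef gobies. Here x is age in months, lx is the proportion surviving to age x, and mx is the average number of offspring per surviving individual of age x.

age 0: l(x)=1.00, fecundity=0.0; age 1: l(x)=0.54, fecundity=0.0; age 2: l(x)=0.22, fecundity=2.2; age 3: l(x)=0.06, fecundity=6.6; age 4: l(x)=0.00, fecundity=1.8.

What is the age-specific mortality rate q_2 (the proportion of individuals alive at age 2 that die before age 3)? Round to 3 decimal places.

q_2 = (l_2 − l_3) / l_2 = (0.22 − 0.06) / 0.22
     = 0.16 / 0.22 = 0.727273… → 0.727

0.727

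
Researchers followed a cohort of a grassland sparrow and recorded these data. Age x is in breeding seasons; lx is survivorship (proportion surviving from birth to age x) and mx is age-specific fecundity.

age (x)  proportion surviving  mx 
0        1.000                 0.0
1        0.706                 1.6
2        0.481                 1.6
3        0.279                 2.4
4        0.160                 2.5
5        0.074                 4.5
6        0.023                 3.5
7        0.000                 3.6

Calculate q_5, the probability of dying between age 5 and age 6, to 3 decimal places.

q_5 = (l_5 − l_6) / l_5 = (0.074 − 0.023) / 0.074
     = 0.051 / 0.074 = 0.689189… → 0.689

0.689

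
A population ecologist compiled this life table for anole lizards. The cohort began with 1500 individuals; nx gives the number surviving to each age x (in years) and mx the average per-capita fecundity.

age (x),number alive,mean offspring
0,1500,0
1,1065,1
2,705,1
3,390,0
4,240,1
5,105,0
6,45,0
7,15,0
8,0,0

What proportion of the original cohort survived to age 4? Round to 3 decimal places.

0.160

l_4 = n_4/n_0 = 240/1500 = 0.16 → 0.160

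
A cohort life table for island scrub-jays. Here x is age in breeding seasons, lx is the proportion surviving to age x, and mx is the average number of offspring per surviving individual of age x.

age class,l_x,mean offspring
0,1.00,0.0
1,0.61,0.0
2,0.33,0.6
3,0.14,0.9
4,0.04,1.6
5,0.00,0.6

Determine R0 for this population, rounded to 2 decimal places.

lx·mx by age: 0, 0, 0.198, 0.126, 0.064, 0
R0 = Σ lx·mx = 0.388 → 0.39

0.39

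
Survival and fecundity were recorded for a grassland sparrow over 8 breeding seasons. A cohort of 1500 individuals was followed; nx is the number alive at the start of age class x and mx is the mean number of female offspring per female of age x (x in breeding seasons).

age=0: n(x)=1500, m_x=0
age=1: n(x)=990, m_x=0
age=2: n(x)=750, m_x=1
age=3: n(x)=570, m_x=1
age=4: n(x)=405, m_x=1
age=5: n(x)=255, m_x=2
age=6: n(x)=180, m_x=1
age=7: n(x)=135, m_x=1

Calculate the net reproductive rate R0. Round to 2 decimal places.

1.70

lx = nx/n0 = nx/1500: 1, 0.66, 0.5, 0.38, 0.27, 0.17, 0.12, 0.09
lx·mx by age: 0, 0, 0.5, 0.38, 0.27, 0.34, 0.12, 0.09
R0 = Σ lx·mx = 1.7 → 1.70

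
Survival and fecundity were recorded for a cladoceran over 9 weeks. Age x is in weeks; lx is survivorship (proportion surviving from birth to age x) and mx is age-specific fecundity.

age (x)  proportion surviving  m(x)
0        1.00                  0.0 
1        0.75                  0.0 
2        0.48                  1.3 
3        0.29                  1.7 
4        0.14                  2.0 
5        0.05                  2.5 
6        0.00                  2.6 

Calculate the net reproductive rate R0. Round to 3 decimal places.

lx·mx by age: 0, 0, 0.624, 0.493, 0.28, 0.125, 0
R0 = Σ lx·mx = 1.522 → 1.522

1.522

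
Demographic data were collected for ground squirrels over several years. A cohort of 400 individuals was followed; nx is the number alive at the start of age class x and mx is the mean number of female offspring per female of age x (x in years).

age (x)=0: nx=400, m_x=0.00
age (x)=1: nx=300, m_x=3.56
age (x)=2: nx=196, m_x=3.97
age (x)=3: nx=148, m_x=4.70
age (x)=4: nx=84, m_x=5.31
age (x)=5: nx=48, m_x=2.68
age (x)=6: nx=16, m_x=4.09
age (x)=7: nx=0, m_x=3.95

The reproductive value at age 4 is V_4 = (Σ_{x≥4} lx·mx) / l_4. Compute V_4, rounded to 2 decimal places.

lx = nx/n0 = nx/400: 1, 0.75, 0.49, 0.37, 0.21, 0.12, 0.04, 0
lx·mx for x ≥ 4: 1.1151, 0.3216, 0.1636, 0 → sum = 1.6003
V_4 = 1.6003 / l_4 = 1.6003 / 0.21 = 7.620476… → 7.62

7.62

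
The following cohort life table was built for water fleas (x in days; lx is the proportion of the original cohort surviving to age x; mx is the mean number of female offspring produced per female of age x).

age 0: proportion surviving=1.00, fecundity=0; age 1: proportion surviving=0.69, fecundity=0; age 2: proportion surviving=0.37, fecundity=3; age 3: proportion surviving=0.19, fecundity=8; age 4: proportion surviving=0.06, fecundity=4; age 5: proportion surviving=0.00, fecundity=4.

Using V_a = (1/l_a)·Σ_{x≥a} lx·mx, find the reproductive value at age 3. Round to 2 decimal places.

lx·mx for x ≥ 3: 1.52, 0.24, 0 → sum = 1.76
V_3 = 1.76 / l_3 = 1.76 / 0.19 = 9.263158… → 9.26

9.26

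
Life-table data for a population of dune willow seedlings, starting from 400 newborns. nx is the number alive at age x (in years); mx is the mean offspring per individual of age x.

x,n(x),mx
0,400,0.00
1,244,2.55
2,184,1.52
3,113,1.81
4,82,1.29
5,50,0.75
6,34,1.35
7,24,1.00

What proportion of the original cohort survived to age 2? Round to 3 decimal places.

0.460

l_2 = n_2/n_0 = 184/400 = 0.46 → 0.460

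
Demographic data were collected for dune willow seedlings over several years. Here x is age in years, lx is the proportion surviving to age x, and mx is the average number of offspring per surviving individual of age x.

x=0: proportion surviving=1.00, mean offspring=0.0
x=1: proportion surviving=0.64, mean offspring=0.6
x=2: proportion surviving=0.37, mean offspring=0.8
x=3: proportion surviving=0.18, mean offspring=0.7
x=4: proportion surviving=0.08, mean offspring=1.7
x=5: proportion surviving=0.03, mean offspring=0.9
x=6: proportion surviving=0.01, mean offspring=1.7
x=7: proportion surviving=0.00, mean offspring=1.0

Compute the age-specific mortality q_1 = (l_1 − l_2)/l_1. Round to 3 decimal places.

0.422

q_1 = (l_1 − l_2) / l_1 = (0.64 − 0.37) / 0.64
     = 0.27 / 0.64 = 0.421875 → 0.422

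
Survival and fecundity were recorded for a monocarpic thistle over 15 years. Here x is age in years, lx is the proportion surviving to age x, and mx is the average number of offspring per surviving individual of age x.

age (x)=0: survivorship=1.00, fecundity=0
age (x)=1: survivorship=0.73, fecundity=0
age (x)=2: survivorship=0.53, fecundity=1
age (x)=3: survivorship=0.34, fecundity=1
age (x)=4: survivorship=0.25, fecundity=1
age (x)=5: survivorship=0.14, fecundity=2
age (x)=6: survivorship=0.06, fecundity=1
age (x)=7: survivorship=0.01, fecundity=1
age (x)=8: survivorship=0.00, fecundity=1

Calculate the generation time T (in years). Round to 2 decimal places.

3.34

lx·mx: 0, 0, 0.53, 0.34, 0.25, 0.28, 0.06, 0.01, 0 → R0 = 1.47
x·lx·mx: 0, 0, 1.06, 1.02, 1, 1.4, 0.36, 0.07, 0 → Σ = 4.91
T = 4.91 / 1.47 = 3.340136… → 3.34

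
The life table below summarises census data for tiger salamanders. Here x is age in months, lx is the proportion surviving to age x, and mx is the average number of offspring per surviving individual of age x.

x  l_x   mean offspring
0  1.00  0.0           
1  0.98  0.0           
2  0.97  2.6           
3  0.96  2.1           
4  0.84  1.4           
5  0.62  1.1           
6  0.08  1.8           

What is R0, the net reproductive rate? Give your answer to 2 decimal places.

6.54

lx·mx by age: 0, 0, 2.522, 2.016, 1.176, 0.682, 0.144
R0 = Σ lx·mx = 6.54 → 6.54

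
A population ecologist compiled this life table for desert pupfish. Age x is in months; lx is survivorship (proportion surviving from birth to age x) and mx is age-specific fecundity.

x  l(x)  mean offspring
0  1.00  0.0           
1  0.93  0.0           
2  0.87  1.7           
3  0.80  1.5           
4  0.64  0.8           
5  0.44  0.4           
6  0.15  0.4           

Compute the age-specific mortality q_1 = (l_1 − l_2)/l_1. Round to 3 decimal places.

0.065

q_1 = (l_1 − l_2) / l_1 = (0.93 − 0.87) / 0.93
     = 0.06 / 0.93 = 0.064516… → 0.065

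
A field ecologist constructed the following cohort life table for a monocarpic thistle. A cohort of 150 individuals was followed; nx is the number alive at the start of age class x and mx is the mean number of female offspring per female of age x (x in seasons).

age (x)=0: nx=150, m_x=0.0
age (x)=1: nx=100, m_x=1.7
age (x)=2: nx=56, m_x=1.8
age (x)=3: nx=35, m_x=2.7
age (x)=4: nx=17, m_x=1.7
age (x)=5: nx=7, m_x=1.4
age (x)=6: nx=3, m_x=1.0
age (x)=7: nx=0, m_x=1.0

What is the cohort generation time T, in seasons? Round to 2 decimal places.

2.06

lx = nx/n0 = nx/150: 1, 0.66667…, 0.37333…, 0.23333…, 0.11333…, 0.04667…, 0.02, 0
lx·mx: 0, 1.133333…, 0.672…, 0.63…, 0.192667…, 0.065333…, 0.02, 0 → R0 = 2.713333…
x·lx·mx: 0, 1.133333…, 1.344…, 1.89…, 0.770667…, 0.326667…, 0.12, 0 → Σ = 5.584667…
T = 5.584667… / 2.713333… = 2.058231… → 2.06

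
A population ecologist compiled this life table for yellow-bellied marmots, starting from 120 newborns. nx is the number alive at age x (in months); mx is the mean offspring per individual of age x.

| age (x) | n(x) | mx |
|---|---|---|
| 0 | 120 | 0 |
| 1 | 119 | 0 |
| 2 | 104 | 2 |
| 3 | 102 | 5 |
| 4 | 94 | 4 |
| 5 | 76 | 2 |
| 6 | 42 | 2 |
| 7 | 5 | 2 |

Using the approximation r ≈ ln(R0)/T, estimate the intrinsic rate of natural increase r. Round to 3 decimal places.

lx = nx/n0 = nx/120: 1, 0.99167…, 0.86667…, 0.85, 0.78333…, 0.63333…, 0.35, 0.04167…
R0 = Σ lx·mx = 0 + 0 + 1.73333… + 4.25 + 3.13333… + 1.26667… + 0.7 + 0.08333… = 11.166667…
Σ x·lx·mx = 39.866667…; T = 39.866667…/11.166667… = 3.57015…
r ≈ ln(R0)/T = ln(11.166667…)/3.57015… = 0.67586… → 0.676

0.676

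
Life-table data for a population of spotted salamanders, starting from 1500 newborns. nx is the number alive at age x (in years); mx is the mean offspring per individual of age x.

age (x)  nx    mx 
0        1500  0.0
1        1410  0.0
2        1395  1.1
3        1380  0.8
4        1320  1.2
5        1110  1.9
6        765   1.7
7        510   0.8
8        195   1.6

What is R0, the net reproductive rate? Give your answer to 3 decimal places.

lx = nx/n0 = nx/1500: 1, 0.94, 0.93, 0.92, 0.88, 0.74, 0.51, 0.34, 0.13
lx·mx by age: 0, 0, 1.023, 0.736, 1.056, 1.406, 0.867, 0.272, 0.208
R0 = Σ lx·mx = 5.568 → 5.568

5.568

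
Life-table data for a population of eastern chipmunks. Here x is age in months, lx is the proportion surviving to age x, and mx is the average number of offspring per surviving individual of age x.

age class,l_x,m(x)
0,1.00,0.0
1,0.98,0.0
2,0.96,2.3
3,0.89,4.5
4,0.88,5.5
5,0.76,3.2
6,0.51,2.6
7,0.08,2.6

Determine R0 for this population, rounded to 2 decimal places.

lx·mx by age: 0, 0, 2.208, 4.005, 4.84, 2.432, 1.326, 0.208
R0 = Σ lx·mx = 15.019 → 15.02

15.02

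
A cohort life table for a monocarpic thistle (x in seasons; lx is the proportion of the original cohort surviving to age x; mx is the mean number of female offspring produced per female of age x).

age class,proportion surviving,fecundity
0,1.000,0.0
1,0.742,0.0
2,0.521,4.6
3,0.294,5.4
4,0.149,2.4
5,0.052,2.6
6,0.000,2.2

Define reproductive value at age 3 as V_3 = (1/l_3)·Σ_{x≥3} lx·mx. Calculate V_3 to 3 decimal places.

lx·mx for x ≥ 3: 1.5876, 0.3576, 0.1352, 0 → sum = 2.0804
V_3 = 2.0804 / l_3 = 2.0804 / 0.294 = 7.07619… → 7.076

7.076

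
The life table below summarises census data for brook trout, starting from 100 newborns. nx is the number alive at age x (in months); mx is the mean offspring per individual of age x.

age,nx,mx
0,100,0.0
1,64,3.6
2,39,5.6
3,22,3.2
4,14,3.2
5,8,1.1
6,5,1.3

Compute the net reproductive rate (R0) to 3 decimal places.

lx = nx/n0 = nx/100: 1, 0.64, 0.39, 0.22, 0.14, 0.08, 0.05
lx·mx by age: 0, 2.304, 2.184, 0.704, 0.448, 0.088, 0.065
R0 = Σ lx·mx = 5.793 → 5.793

5.793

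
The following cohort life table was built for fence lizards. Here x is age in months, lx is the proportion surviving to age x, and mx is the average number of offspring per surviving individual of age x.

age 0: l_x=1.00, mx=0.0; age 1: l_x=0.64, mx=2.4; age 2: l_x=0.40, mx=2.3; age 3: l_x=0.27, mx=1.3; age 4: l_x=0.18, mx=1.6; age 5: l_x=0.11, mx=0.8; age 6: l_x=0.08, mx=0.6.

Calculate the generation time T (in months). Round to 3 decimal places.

lx·mx: 0, 1.536, 0.92, 0.351, 0.288, 0.088, 0.048 → R0 = 3.231
x·lx·mx: 0, 1.536, 1.84, 1.053, 1.152, 0.44, 0.288 → Σ = 6.309
T = 6.309 / 3.231 = 1.952646… → 1.953

1.953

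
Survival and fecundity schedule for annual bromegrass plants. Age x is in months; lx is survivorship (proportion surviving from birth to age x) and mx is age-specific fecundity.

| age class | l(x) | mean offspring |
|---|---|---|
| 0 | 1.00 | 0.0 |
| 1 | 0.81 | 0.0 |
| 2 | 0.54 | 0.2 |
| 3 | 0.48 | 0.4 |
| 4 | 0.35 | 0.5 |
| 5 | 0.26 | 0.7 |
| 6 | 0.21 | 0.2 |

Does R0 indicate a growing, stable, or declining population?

declining

R0 = Σ lx·mx = 0 + 0 + 0.108 + 0.192 + 0.175 + 0.182 + 0.042 = 0.699
R0 < 1, so the population is declining.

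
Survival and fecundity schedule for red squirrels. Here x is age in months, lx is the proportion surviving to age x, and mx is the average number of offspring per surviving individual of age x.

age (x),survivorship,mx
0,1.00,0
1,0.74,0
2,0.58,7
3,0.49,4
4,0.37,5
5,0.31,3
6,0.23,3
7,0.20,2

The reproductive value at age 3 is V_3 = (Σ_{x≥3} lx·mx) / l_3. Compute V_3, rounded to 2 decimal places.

11.90

lx·mx for x ≥ 3: 1.96, 1.85, 0.93, 0.69, 0.4 → sum = 5.83
V_3 = 5.83 / l_3 = 5.83 / 0.49 = 11.897959… → 11.90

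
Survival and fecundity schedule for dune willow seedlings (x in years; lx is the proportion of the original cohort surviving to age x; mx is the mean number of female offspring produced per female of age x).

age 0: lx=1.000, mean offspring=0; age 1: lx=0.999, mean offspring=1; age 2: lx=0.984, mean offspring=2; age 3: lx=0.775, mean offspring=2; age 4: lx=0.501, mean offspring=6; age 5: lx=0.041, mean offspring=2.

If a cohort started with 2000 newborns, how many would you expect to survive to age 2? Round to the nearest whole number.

Expected survivors = N0 · l_2 = 2000 × 0.984 = 1968 → 1968

1968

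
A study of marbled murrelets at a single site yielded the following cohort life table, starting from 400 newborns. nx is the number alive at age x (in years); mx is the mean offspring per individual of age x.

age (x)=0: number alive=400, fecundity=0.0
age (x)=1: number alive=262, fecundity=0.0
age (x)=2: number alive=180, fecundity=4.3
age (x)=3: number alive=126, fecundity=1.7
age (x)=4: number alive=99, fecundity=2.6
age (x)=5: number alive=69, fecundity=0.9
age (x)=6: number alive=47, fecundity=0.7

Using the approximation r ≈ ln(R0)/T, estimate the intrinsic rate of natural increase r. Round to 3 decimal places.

0.435

lx = nx/n0 = nx/400: 1, 0.655, 0.45, 0.315, 0.2475, 0.1725, 0.1175
R0 = Σ lx·mx = 0 + 0 + 1.935 + 0.5355 + 0.6435 + 0.15525 + 0.08225 = 3.3515
Σ x·lx·mx = 9.32025; T = 9.32025/3.3515 = 2.78092…
r ≈ ln(R0)/T = ln(3.3515)/2.78092… = 0.4349… → 0.435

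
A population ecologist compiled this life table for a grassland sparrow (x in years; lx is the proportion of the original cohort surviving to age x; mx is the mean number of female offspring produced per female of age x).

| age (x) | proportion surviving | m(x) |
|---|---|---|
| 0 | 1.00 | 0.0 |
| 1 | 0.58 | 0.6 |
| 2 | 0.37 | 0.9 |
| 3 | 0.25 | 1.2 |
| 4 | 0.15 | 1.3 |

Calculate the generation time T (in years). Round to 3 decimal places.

lx·mx: 0, 0.348, 0.333, 0.3, 0.195 → R0 = 1.176
x·lx·mx: 0, 0.348, 0.666, 0.9, 0.78 → Σ = 2.694
T = 2.694 / 1.176 = 2.290816… → 2.291

2.291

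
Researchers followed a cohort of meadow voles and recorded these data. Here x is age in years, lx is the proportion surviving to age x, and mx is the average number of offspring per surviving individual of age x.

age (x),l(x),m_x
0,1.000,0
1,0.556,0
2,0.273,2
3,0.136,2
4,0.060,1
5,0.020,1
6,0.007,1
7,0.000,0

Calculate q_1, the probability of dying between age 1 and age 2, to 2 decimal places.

0.51

q_1 = (l_1 − l_2) / l_1 = (0.556 − 0.273) / 0.556
     = 0.283 / 0.556 = 0.508993… → 0.51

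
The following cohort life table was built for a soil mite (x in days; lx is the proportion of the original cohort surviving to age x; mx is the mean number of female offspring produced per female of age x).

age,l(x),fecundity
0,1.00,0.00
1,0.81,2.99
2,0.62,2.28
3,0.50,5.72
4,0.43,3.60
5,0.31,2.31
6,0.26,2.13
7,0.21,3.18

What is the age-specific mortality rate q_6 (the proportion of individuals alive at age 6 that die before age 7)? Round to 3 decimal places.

0.192

q_6 = (l_6 − l_7) / l_6 = (0.26 − 0.21) / 0.26
     = 0.05 / 0.26 = 0.192308… → 0.192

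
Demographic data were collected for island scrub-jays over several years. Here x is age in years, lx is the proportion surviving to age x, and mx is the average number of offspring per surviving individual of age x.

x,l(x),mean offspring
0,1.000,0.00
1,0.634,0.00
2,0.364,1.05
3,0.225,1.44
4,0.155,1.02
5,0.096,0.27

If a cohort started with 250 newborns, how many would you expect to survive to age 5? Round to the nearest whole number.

24

Expected survivors = N0 · l_5 = 250 × 0.096 = 24 → 24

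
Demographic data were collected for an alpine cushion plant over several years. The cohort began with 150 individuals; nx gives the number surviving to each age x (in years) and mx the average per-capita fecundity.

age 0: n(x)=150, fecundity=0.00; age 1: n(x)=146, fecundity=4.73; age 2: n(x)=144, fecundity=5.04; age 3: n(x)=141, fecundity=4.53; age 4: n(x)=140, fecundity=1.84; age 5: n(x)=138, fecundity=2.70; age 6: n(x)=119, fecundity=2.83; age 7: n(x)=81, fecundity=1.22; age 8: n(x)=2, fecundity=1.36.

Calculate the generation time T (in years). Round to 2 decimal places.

3.10

lx = nx/n0 = nx/150: 1, 0.97333…, 0.96, 0.94, 0.93333…, 0.92, 0.79333…, 0.54, 0.01333…
lx·mx: 0, 4.603867…, 4.8384, 4.2582, 1.717333…, 2.484, 2.245133…, 0.6588, 0.018133… → R0 = 20.823867…
x·lx·mx: 0, 4.603867…, 9.6768, 12.7746, 6.869333…, 12.42, 13.4708…, 4.6116, 0.145067… → Σ = 64.572067…
T = 64.572067… / 20.823867… = 3.100868… → 3.10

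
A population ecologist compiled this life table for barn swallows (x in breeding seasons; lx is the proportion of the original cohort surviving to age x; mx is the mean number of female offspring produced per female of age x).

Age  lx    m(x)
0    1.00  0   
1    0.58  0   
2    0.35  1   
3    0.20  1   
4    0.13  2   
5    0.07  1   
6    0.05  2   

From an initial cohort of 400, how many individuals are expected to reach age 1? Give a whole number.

232

Expected survivors = N0 · l_1 = 400 × 0.58 = 232 → 232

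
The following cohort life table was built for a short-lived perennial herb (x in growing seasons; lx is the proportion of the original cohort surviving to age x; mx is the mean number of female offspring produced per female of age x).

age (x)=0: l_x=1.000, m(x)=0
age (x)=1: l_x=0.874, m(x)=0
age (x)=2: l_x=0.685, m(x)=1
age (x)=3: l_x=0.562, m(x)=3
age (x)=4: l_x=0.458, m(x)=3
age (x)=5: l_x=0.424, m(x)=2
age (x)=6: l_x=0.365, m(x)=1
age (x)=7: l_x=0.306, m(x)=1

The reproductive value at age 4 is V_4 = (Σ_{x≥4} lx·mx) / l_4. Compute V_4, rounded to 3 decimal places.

lx·mx for x ≥ 4: 1.374, 0.848, 0.365, 0.306 → sum = 2.893
V_4 = 2.893 / l_4 = 2.893 / 0.458 = 6.316594… → 6.317

6.317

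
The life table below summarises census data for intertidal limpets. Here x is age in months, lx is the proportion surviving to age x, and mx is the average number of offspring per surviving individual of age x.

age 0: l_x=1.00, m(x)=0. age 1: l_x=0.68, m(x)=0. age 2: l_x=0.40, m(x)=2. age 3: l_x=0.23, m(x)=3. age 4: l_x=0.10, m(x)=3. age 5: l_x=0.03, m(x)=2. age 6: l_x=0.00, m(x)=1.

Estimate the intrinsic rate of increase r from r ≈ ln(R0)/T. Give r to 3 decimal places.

0.220

R0 = Σ lx·mx = 0 + 0 + 0.8 + 0.69 + 0.3 + 0.06 + 0 = 1.85
Σ x·lx·mx = 5.17; T = 5.17/1.85 = 2.79459…
r ≈ ln(R0)/T = ln(1.85)/2.79459… = 0.22013… → 0.220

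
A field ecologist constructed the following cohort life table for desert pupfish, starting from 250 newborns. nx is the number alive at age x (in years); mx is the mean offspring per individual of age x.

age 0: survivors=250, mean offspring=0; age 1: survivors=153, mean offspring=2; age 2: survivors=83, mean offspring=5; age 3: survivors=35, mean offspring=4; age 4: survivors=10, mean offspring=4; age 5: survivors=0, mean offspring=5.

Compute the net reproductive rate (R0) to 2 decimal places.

3.60

lx = nx/n0 = nx/250: 1, 0.612, 0.332, 0.14, 0.04, 0
lx·mx by age: 0, 1.224, 1.66, 0.56, 0.16, 0
R0 = Σ lx·mx = 3.604 → 3.60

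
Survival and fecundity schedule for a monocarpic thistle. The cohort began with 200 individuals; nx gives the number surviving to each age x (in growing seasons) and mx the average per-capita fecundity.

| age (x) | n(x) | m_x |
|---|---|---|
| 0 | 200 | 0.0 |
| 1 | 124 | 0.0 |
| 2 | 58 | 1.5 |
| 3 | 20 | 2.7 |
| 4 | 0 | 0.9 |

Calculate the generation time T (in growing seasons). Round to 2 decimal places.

2.38

lx = nx/n0 = nx/200: 1, 0.62, 0.29, 0.1, 0
lx·mx: 0, 0, 0.435, 0.27, 0 → R0 = 0.705
x·lx·mx: 0, 0, 0.87, 0.81, 0 → Σ = 1.68
T = 1.68 / 0.705 = 2.382979… → 2.38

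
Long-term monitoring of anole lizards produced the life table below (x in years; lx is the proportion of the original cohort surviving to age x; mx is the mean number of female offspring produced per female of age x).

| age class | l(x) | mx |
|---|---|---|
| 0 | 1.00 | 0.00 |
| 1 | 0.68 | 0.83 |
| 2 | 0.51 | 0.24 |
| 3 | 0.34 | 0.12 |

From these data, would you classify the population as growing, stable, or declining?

R0 = Σ lx·mx = 0 + 0.5644 + 0.1224 + 0.0408 = 0.7276
R0 < 1, so the population is declining.

declining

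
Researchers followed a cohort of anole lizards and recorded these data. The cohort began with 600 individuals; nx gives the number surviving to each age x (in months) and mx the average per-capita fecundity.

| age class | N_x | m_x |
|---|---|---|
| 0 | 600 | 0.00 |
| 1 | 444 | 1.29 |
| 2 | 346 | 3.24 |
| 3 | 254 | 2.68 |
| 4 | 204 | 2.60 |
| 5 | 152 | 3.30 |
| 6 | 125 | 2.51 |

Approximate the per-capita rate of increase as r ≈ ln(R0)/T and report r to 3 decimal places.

lx = nx/n0 = nx/600: 1, 0.74, 0.57667…, 0.42333…, 0.34, 0.25333…, 0.20833…
R0 = Σ lx·mx = 0 + 0.9546 + 1.8684… + 1.13453… + 0.884 + 0.836… + 0.52292… = 6.20045…
Σ x·lx·mx = 18.9485…; T = 18.9485…/6.20045… = 3.05599…
r ≈ ln(R0)/T = ln(6.20045…)/3.05599… = 0.59706… → 0.597

0.597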